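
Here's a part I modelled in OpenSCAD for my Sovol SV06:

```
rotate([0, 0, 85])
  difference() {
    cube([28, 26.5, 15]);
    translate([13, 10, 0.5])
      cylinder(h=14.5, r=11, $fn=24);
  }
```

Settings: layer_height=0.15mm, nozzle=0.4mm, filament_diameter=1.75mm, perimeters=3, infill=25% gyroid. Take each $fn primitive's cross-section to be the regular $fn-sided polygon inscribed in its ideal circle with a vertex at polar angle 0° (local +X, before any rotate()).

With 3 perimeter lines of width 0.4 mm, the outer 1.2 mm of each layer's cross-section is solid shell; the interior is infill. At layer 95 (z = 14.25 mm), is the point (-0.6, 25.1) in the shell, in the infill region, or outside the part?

infill

At z = 14.25 mm: the cube is present — its section is the full 28×26.5 rectangle; the r=11 cylinder at (13, 10) contributes a regular 24-gon of circumradius 11; After the difference (first − rest): starting from the 28×26.5 cube, the r=11 cylinder at (13, 10) partially overlaps it — only the 370.23 mm² overlap (of its 375.81 mm²) is removed, clipping the outline — 1 connected region; (whole slice rotated 85° about Z — lengths, areas and connectivity unchanged). Overall, the cross-section is a single solid region. Undo the 85° rotation: the query point maps to (24.952, 2.785) in the un-rotated model frame. The nearest boundary edge runs (28.00, 0.00)→(17.36, 0.00); distance from the point to it = 2.79 mm. The point is inside the cross-section and 2.79 mm from the nearest boundary — more than the 1.2 mm shell width (3 × 0.4), so it's in the infill interior.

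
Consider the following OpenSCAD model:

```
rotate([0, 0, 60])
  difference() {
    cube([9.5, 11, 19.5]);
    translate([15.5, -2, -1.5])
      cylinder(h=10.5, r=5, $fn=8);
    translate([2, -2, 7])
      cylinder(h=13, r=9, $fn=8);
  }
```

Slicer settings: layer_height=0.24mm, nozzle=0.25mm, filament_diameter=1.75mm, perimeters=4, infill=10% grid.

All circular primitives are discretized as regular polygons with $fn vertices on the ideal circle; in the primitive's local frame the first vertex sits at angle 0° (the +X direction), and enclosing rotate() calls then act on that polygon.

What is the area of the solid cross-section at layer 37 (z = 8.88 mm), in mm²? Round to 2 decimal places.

At z = 8.88 mm: the cube (footprint 9.5×11) is included at this height (area 104.50 mm²); the r=5 cylinder at (15.5, -2) contributes a regular 8-gon of circumradius 5 (area = (8/2)·5.000²·sin(360°/8) = 70.71 mm²); the cylinder at (2, -2): section is a regular 8-gon, circumradius r=9 (area = (8/2)·9.000²·sin(360°/8) = 229.10 mm²); After the difference (first − rest): starting from the 9.5×11 cube (104.50 mm²), the r=5 cylinder at (15.5, -2) misses the remaining region (no effect); the r=9 cylinder at (2, -2) partially overlaps it — only the 52.73 mm² overlap (of its 229.10 mm²) is removed, clipping the outline — area = 51.77 mm²; (rotated 60° about Z; rotation is an isometry so areas/perimeters/island counts are preserved). Overall, the cross-section is a single solid region. Net area = 51.77 mm².

51.77 mm²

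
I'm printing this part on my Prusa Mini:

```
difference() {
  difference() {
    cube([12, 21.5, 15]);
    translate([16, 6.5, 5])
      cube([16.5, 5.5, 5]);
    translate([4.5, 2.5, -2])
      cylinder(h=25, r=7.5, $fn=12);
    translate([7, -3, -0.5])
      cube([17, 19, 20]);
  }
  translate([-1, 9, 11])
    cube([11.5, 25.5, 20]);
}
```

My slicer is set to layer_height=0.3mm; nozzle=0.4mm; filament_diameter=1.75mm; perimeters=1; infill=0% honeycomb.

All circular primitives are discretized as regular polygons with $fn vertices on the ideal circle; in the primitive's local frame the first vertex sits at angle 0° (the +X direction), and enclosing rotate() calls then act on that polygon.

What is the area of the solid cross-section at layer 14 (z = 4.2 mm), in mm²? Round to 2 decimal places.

111.76 mm²

At z = 4.2 mm: the 12×21.5 cube contributes its full rectangle (area 258.00 mm²); the cube at (16, 6.5) is absent (z outside [5, 10]); the r=7.5 cylinder at (4.5, 2.5) gives a regular 12-gon of circumradius 7.5 (constant along its height) (area = (12/2)·7.500²·sin(360°/12) = 168.75 mm²); the 17×19 cube at (7, -3) contributes its full rectangle (area 323.00 mm²); Subtracting the remaining from the first: starting from the 12×21.5 cube (258.00 mm²), the r=7.5 cylinder at (4.5, 2.5) partially overlaps it — only the 102.18 mm² overlap (of its 168.75 mm²) is removed, clipping the outline; the 17×19 cube at (7, -3) partially overlaps it — only the 44.06 mm² overlap (of its 323.00 mm²) is removed, clipping the outline — area = 111.76 mm²; the cube at (-1, 9) does not reach this height (z outside [11, 31]); Taking the first minus the rest: none of the subtracted shapes is present at this height, so that combined region is unchanged — area = 111.76 mm². Overall, the cross-section is a single solid region. Net area = 111.76 mm².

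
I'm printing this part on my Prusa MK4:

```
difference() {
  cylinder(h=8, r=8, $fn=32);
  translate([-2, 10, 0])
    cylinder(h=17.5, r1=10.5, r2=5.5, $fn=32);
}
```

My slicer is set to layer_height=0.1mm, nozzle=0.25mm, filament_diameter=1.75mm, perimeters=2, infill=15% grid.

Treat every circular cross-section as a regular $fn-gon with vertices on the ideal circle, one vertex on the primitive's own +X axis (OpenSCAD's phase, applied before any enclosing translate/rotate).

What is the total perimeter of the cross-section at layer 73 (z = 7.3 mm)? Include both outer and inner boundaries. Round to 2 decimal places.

49.91 mm

At z = 7.3 mm: the r=8 cylinder gives a regular 32-gon of circumradius 8 (constant along its height) (perimeter = 2·32·8.000·sin(180°/32) = 50.18 mm); the cone at (-2, 10): at t=0.417 of its height the radius interpolates to r₁+(r₂−r₁)t = 8.414, giving a regular 32-gon of that circumradius (perimeter = 2·32·8.414·sin(180°/32) = 52.78 mm); Taking the first minus the rest: starting from the r=8 cylinder, the cone at (-2, 10) partially overlaps it — only the 54.90 mm² overlap (of its 221.00 mm²) is removed, clipping the outline — boundary = 49.91 mm. Overall, the cross-section is a single solid region. Total boundary length (outer) = 49.91 mm.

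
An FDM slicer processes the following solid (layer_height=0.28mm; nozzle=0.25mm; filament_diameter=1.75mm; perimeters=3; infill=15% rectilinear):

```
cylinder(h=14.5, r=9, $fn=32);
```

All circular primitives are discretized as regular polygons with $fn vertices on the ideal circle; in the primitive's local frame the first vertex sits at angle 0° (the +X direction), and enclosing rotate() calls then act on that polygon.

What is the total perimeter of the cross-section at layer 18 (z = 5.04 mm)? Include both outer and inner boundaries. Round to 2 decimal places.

At z = 5.04 mm: the r=9 cylinder contributes a regular 32-gon of circumradius 9 (perimeter = 2·32·9.000·sin(180°/32) = 56.46 mm). Overall, the cross-section is a single solid region. Total boundary length (outer) = 56.46 mm.

56.46 mm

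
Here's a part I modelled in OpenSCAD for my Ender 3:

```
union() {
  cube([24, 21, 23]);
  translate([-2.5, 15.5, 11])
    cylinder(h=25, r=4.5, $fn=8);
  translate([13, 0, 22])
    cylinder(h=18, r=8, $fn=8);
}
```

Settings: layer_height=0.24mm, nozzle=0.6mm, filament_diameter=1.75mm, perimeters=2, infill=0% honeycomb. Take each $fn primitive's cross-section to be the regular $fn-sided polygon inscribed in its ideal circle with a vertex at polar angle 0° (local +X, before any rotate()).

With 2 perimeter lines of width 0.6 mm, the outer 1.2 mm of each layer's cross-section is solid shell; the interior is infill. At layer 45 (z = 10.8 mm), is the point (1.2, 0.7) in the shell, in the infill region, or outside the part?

shell

At z = 10.8 mm: the cube is present — its section is the full 24×21 rectangle; the cylinder at (-2.5, 15.5) is absent (z outside [11, 36]); the cylinder at (13, 0) is not intersected at this z (z outside [22, 40]); Merging all regions: only the 24×21 cube is present, so the union is just that shape — 1 connected region. Overall, the cross-section is a single solid region. The nearest boundary edge runs (0.00, 0.00)→(24.00, 0.00); distance from the point to it = 0.70 mm. The point is inside the cross-section, 0.70 mm from the nearest boundary — within the 1.2 mm shell band (2 × 0.6).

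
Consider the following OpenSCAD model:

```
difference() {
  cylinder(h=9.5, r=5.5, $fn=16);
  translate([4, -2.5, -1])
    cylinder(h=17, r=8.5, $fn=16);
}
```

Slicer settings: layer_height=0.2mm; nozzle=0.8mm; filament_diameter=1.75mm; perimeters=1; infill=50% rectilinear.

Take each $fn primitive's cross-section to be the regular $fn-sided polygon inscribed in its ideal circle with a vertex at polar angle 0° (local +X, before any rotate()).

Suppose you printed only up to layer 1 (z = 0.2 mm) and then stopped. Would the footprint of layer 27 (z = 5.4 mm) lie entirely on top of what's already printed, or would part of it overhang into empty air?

entirely on top

Compare the two slices. At z = 0.2: the r=5.5 cylinder contributes a regular 16-gon of circumradius 5.5 (area = (16/2)·5.500²·sin(360°/16) = 92.61 mm²); the r=8.5 cylinder at (4, -2.5) gives a regular 16-gon of circumradius 8.5 (constant along its height) (area = (16/2)·8.500²·sin(360°/16) = 221.19 mm²); After the difference (first − rest): starting from the r=5.5 cylinder (92.61 mm²), the r=8.5 cylinder at (4, -2.5) partially overlaps it — only the 79.04 mm² overlap (of its 221.19 mm²) is removed, clipping the outline — area = 13.57 mm². At z = 5.4: the r=5.5 cylinder gives a regular 16-gon of circumradius 5.5 (constant along its height) (area = (16/2)·5.500²·sin(360°/16) = 92.61 mm²); the cylinder at (4, -2.5): section is a regular 16-gon, circumradius r=8.5 (area = (16/2)·8.500²·sin(360°/16) = 221.19 mm²); Subtracting the remaining from the first: starting from the r=5.5 cylinder (92.61 mm²), the r=8.5 cylinder at (4, -2.5) partially overlaps it — only the 79.04 mm² overlap (of its 221.19 mm²) is removed, clipping the outline — area = 13.57 mm². Checking containment: the cross-section at z = 5.4 is a subset of the cross-section at z = 0.2.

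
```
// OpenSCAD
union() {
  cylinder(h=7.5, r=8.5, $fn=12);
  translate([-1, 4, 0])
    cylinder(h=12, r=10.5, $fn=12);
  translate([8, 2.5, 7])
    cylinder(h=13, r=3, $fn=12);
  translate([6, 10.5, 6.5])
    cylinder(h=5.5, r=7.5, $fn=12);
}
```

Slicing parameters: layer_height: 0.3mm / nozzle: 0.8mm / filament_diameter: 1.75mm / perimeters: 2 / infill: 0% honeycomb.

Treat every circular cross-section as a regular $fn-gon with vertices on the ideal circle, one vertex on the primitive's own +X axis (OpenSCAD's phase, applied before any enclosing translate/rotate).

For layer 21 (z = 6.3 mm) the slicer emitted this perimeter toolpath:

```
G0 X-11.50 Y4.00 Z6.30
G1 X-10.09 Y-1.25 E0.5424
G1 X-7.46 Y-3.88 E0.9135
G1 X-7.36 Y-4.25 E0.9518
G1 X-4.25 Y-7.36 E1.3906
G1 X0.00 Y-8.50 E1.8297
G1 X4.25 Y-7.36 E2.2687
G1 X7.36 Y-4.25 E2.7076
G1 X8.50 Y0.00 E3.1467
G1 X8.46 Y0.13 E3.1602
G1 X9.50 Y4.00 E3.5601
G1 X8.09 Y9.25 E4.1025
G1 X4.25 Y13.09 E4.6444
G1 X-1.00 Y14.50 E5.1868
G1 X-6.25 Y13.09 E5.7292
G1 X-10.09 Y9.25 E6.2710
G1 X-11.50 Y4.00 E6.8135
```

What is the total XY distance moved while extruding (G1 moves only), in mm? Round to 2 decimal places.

68.28 mm

Sum the Euclidean lengths of each G1 segment: total = 68.28 mm.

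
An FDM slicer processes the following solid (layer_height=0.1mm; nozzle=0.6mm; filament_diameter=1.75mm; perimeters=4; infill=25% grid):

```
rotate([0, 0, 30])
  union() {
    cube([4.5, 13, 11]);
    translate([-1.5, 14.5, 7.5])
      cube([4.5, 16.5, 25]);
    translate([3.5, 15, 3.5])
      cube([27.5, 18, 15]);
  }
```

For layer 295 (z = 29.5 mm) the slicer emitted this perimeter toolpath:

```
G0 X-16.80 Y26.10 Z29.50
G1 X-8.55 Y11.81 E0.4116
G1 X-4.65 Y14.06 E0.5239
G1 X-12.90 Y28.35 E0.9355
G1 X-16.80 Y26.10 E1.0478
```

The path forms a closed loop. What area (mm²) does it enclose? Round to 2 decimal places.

Apply the shoelace formula to the sequence of (X, Y) vertices; enclosed area = 74.29 mm².

74.29 mm²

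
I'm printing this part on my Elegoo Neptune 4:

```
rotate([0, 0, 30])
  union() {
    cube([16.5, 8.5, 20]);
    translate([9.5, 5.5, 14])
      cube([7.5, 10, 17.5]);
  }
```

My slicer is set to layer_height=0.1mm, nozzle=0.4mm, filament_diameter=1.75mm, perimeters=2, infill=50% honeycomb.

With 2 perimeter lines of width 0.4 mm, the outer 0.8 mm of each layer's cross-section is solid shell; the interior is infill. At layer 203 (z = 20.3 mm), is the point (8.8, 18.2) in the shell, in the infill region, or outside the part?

At z = 20.3 mm: the cube does not reach this height (z outside [0, 20]); the cube at (9.5, 5.5) (footprint 7.5×10) is included at this height; Taking the union: only the 7.5×10 cube at (9.5, 5.5) is present, so the union is just that shape — 1 connected region; (rotated 30° about Z; rotation is an isometry so areas/perimeters/island counts are preserved). Overall, the cross-section is a single solid region. Undo the 30° rotation: the query point maps to (16.721, 11.362) in the un-rotated model frame. The nearest boundary edge runs (17.00, 5.50)→(17.00, 15.50); distance from the point to it = 0.28 mm. The point is inside the cross-section, 0.28 mm from the nearest boundary — within the 0.8 mm shell band (2 × 0.4).

shell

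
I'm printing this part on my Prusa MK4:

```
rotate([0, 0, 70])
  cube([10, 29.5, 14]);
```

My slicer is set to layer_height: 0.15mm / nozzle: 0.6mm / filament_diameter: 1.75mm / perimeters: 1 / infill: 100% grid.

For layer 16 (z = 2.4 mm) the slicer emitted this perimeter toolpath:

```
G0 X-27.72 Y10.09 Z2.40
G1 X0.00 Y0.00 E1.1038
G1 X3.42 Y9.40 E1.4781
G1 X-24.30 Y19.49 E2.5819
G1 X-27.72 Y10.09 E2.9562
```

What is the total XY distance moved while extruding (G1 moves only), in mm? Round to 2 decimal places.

Sum the Euclidean lengths of each G1 segment: total = 79.00 mm.

79.00 mm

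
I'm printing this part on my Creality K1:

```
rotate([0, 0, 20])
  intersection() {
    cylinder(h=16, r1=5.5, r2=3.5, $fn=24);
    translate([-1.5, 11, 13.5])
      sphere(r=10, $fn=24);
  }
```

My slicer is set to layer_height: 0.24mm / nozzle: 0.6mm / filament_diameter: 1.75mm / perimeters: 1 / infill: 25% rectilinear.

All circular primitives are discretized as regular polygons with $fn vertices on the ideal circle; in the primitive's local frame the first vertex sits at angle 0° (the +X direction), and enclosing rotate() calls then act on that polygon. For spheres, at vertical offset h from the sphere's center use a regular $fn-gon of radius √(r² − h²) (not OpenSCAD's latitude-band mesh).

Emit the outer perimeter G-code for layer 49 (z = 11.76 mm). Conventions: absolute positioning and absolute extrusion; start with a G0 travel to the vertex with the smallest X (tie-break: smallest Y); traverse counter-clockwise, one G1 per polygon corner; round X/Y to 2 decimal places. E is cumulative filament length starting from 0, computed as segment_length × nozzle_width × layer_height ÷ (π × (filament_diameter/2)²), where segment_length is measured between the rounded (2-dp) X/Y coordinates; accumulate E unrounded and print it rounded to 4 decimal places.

At z = 11.76 mm: the cone (r1=5.5→r2=3.5) has section circumradius 4.030 here — a regular 24-gon; the r=10 sphere at (-1.5, 11) slices to a regular 24-gon of circumradius 9.847 (√(r²−h²) with h=1.74 from center); Keeping only the common overlap: the r=10 sphere at (-1.5, 11) partially overlaps the cone; clipping to the common part keeps 13.20 mm² — 1 connected region; (whole slice rotated 20° about Z — lengths, areas and connectivity unchanged). The outline is a single polygon with 12 vertices. Extrusion per mm of travel: 0.6 × 0.24 / (π × 0.875²) = 0.059868. Accumulating E over each segment gives final E = 0.9418.

G0 X-4.00 Y0.08 Z11.76
G1 X-1.80 Y0.57 E0.1349
G1 X0.48 Y1.76 E0.2889
G1 X2.20 Y3.34 E0.4287
G1 X1.70 Y3.65 E0.4640
G1 X0.70 Y3.97 E0.5268
G1 X-0.35 Y4.01 E0.5897
G1 X-1.38 Y3.79 E0.6528
G1 X-2.31 Y3.30 E0.7157
G1 X-3.09 Y2.59 E0.7789
G1 X-3.65 Y1.70 E0.8418
G1 X-3.97 Y0.70 E0.9047
G1 X-4.00 Y0.08 E0.9418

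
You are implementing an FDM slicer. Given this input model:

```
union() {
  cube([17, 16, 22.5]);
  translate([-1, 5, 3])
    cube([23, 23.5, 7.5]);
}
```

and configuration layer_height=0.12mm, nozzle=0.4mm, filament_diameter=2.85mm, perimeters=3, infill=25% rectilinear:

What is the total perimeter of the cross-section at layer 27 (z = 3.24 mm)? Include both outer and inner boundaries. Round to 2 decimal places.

103.00 mm

At z = 3.24 mm: the 17×16 cube contributes its full rectangle (perimeter 66.00 mm); the 23×23.5 cube at (-1, 5) contributes its full rectangle (perimeter 93.00 mm); Combining (union): the regions partially overlap (shared area 187.00 mm²), so the edge portions inside another operand are dropped and the merged outline is re-measured after clipping — boundary = 103.00 mm. Overall, the cross-section is a single solid region. Total boundary length (outer) = 103.00 mm.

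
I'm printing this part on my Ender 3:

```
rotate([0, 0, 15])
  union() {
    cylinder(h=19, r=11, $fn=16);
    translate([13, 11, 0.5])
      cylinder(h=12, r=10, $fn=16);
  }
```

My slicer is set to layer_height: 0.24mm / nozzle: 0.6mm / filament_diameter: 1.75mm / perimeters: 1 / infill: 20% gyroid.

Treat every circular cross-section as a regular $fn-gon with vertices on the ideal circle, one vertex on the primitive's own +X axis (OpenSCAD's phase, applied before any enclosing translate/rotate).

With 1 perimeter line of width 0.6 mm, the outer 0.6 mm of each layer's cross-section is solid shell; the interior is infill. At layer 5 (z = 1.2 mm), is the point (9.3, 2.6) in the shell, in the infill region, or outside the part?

At z = 1.2 mm: the r=11 cylinder contributes a regular 16-gon of circumradius 11; the r=10 cylinder at (13, 11) contributes a regular 16-gon of circumradius 10; Combining (union): the regions partially overlap (shared area 29.68 mm²), so overlapping operands fuse into one piece — 1 connected region; (rotated 15° about Z; rotation is an isometry so areas/perimeters/island counts are preserved). Overall, the cross-section is a single solid region. Undo the 15° rotation: the query point maps to (9.656, 0.104) in the un-rotated model frame. The nearest boundary edge runs (10.71, 1.46)→(11.00, 0.00); distance from the point to it = 1.30 mm. The point is inside the cross-section and 1.30 mm from the nearest boundary — more than the 0.6 mm shell width (1 × 0.6), so it's in the infill interior.

infill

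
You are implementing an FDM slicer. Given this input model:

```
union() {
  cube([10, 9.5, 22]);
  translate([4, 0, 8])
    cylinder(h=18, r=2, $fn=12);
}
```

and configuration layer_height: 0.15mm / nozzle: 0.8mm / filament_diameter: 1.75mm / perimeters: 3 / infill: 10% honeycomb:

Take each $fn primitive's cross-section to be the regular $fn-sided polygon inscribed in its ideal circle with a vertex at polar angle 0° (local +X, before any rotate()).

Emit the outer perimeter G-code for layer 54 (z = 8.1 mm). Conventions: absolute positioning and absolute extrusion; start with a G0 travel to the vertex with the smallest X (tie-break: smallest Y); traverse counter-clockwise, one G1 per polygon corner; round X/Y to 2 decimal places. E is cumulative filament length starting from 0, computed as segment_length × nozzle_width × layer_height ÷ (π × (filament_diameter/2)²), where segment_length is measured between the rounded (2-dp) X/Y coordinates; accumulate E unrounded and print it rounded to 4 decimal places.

G0 X0.00 Y0.00 Z8.10
G1 X2.00 Y0.00 E0.0998
G1 X2.27 Y-1.00 E0.1515
G1 X3.00 Y-1.73 E0.2030
G1 X4.00 Y-2.00 E0.2546
G1 X5.00 Y-1.73 E0.3063
G1 X5.73 Y-1.00 E0.3578
G1 X6.00 Y0.00 E0.4095
G1 X10.00 Y0.00 E0.6091
G1 X10.00 Y9.50 E1.0830
G1 X0.00 Y9.50 E1.5819
G1 X0.00 Y0.00 E2.0559

At z = 8.1 mm: the cube (footprint 10×9.5) is included at this height; the r=2 cylinder at (4, 0) contributes a regular 12-gon of circumradius 2; Combining (union): the regions partially overlap (shared area 6.00 mm²), so overlapping operands fuse into one piece — 1 connected region. The outline is a single polygon with 11 vertices. Extrusion per mm of travel: 0.8 × 0.15 / (π × 0.875²) = 0.049890. Accumulating E over each segment gives final E = 2.0559.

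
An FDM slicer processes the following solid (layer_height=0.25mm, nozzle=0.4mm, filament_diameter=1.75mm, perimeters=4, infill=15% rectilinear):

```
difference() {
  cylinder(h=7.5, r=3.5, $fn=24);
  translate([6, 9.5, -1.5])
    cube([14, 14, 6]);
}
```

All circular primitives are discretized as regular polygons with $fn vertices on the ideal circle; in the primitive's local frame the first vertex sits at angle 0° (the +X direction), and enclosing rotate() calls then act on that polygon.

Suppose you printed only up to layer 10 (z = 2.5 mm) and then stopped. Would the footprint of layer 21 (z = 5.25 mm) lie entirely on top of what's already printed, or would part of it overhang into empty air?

Compare the two slices. At z = 2.5: the r=3.5 cylinder contributes a regular 24-gon of circumradius 3.5 (area = (24/2)·3.500²·sin(360°/24) = 38.05 mm²); the cube at (6, 9.5) (footprint 14×14) is included at this height (area 196.00 mm²); Subtracting the remaining from the first: starting from the r=3.5 cylinder (38.05 mm²), the 14×14 cube at (6, 9.5) misses the remaining region (no effect) — area = 38.05 mm². At z = 5.25: the cylinder: section is a regular 24-gon, circumradius r=3.5 (area = (24/2)·3.500²·sin(360°/24) = 38.05 mm²); the cube at (6, 9.5) is not intersected at this z (z outside [-1.5, 4.5]); Subtracting the remaining from the first: none of the subtracted shapes is present at this height, so the r=3.5 cylinder is unchanged — area = 38.05 mm². Checking containment: the cross-section at z = 5.25 is a subset of the cross-section at z = 2.5.

entirely on top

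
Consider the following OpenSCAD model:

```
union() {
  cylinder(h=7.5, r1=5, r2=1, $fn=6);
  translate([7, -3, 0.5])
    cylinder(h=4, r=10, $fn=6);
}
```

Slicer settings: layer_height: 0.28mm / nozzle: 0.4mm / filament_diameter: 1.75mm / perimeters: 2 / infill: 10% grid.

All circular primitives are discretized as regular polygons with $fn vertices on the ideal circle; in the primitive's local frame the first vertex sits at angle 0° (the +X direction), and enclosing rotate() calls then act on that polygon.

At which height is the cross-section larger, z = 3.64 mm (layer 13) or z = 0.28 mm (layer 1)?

layer 13 (z = 3.64 mm)

Layer 13 (z = 3.64): the cone: at t=0.485 of its height the radius interpolates to r₁+(r₂−r₁)t = 3.059, giving a regular 6-gon of that circumradius (area = (6/2)·3.059²·sin(360°/6) = 24.31 mm²); the cylinder at (7, -3): section is a regular 6-gon, circumradius r=10 (area = (6/2)·10.000²·sin(360°/6) = 259.81 mm²); Combining (union): the regions partially overlap — summed areas 284.11 mm² minus the doubly-counted overlap 18.17 mm² gives 265.94 mm² — area = 265.94 mm². So its area = 265.94 mm². Layer 1 (z = 0.28): the cone (r1=5→r2=1) has section circumradius 4.851 here — a regular 6-gon (area = (6/2)·4.851²·sin(360°/6) = 61.13 mm²); the cylinder at (7, -3) does not reach this height (z outside [0.5, 4.5]); Taking the union: only the cone is present, so the union is just that shape — area = 61.13 mm². So its area = 61.13 mm². Layer 13 is larger (265.94 vs 61.13 mm²).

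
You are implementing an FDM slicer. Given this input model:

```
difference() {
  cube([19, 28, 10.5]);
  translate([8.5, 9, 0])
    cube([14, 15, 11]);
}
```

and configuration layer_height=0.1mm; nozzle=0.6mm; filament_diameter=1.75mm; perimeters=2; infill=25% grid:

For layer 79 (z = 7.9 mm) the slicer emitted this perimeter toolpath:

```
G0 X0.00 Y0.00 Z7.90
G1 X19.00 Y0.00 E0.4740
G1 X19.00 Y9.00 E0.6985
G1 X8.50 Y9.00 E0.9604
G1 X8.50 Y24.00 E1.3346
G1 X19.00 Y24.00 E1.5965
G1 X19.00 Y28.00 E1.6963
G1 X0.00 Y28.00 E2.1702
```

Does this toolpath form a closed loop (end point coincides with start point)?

Start point (G0): (0.00, 0.00). End point (last G1): the path does not return to the start — open.

no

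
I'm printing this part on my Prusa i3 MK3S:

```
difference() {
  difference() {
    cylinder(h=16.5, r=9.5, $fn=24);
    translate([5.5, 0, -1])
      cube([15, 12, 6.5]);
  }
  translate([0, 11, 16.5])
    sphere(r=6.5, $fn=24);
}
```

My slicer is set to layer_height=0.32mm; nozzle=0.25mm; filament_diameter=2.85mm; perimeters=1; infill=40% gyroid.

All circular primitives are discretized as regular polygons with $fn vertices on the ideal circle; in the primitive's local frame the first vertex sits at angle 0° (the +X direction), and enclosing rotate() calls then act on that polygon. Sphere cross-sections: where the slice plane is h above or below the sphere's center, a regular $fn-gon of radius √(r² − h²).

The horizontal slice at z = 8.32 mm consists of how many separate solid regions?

1

At z = 8.32 mm: the cylinder: section is a regular 24-gon, circumradius r=9.5; the cube at (5.5, 0) does not reach this height (z outside [-1, 5.5]); Subtracting the remaining from the first: none of the subtracted shapes is present at this height, so the r=9.5 cylinder is unchanged — 1 connected region; the sphere at (0, 11) is absent (|z−center|=8.180 > r=6.5); After the difference (first − rest): none of the subtracted shapes is present at this height, so that combined region is unchanged — 1 connected region. The result has 1 disconnected region.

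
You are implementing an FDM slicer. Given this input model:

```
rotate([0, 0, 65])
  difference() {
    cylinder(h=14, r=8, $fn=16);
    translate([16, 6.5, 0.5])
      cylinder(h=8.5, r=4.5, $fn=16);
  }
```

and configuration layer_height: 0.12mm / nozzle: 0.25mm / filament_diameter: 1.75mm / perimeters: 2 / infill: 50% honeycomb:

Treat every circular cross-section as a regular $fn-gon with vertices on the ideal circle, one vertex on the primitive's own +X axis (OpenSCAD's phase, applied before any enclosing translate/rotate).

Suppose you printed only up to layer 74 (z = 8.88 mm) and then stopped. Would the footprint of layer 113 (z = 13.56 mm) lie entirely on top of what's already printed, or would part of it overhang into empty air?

entirely on top

Compare the two slices. At z = 8.88: the r=8 cylinder gives a regular 16-gon of circumradius 8 (constant along its height) (area = (16/2)·8.000²·sin(360°/16) = 195.93 mm²); the cylinder at (16, 6.5): section is a regular 16-gon, circumradius r=4.5 (area = (16/2)·4.500²·sin(360°/16) = 61.99 mm²); Subtracting the remaining from the first: starting from the r=8 cylinder (195.93 mm²), the r=4.5 cylinder at (16, 6.5) misses the remaining region (no effect) — area = 195.93 mm²; (whole slice rotated 65° about Z — lengths, areas and connectivity unchanged). At z = 13.56: the r=8 cylinder contributes a regular 16-gon of circumradius 8 (area = (16/2)·8.000²·sin(360°/16) = 195.93 mm²); the cylinder at (16, 6.5) does not reach this height (z outside [0.5, 9]); Taking the first minus the rest: none of the subtracted shapes is present at this height, so the r=8 cylinder is unchanged — area = 195.93 mm²; (rotated 65° about Z; rotation is an isometry so areas/perimeters/island counts are preserved). Checking containment: the cross-section at z = 13.56 is a subset of the cross-section at z = 8.88.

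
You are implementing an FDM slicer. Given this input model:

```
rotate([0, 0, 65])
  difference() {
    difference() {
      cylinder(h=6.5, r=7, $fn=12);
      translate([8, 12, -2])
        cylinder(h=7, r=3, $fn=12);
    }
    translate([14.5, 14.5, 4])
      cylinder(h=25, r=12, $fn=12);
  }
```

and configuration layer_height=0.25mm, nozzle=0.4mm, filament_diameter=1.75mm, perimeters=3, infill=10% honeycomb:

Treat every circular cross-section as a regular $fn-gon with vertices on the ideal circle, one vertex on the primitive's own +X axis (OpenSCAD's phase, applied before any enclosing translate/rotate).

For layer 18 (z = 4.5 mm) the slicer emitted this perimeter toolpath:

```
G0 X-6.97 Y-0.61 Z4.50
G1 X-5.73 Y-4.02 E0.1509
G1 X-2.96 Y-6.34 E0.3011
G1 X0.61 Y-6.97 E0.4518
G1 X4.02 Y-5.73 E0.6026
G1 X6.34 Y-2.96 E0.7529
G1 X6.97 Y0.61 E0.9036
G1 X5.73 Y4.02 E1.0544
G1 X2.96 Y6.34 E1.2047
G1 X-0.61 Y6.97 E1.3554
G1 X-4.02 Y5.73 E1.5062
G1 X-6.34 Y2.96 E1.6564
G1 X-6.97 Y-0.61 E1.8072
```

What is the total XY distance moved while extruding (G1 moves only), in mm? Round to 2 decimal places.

Sum the Euclidean lengths of each G1 segment: total = 43.47 mm.

43.47 mm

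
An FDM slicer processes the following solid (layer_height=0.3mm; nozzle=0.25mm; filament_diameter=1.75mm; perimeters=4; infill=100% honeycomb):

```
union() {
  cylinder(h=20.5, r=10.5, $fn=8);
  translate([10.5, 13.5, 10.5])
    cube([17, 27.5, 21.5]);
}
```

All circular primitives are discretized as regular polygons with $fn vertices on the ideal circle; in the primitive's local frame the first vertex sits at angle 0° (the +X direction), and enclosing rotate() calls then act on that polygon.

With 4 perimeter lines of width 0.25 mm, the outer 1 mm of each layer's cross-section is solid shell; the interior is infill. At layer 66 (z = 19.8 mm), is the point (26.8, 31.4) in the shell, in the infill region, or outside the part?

At z = 19.8 mm: the r=10.5 cylinder contributes a regular 8-gon of circumradius 10.5; the cube at (10.5, 13.5) is present — its section is the full 17×27.5 rectangle; Combining (union): the 2 present regions are separate (no shared area or edge), so areas and boundary lengths simply add and each stays a separate island — 2 connected regions. Overall, the cross-section has 2 separate islands. The nearest boundary edge runs (27.50, 41.00)→(27.50, 13.50); distance from the point to it = 0.70 mm. (Shell/infill is judged within the island containing the point — the largest one.) The point is inside the cross-section, 0.70 mm from the nearest boundary — within the 1 mm shell band (4 × 0.25).

shell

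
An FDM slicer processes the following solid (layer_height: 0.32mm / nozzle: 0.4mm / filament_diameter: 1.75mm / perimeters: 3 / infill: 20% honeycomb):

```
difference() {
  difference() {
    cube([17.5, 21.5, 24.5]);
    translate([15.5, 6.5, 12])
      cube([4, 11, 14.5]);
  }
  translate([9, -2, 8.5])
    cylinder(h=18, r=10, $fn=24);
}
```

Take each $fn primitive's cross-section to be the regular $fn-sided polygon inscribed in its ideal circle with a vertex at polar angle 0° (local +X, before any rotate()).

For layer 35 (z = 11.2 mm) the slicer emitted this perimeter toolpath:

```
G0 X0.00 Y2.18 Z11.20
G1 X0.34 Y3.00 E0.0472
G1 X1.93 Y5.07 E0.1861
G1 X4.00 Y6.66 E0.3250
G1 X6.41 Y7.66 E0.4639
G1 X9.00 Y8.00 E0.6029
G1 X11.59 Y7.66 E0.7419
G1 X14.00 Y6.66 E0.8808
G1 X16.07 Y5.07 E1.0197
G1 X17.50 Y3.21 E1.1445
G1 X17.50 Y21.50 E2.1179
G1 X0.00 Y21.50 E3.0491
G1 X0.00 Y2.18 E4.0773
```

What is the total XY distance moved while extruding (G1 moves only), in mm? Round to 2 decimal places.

76.62 mm

Sum the Euclidean lengths of each G1 segment: total = 76.62 mm.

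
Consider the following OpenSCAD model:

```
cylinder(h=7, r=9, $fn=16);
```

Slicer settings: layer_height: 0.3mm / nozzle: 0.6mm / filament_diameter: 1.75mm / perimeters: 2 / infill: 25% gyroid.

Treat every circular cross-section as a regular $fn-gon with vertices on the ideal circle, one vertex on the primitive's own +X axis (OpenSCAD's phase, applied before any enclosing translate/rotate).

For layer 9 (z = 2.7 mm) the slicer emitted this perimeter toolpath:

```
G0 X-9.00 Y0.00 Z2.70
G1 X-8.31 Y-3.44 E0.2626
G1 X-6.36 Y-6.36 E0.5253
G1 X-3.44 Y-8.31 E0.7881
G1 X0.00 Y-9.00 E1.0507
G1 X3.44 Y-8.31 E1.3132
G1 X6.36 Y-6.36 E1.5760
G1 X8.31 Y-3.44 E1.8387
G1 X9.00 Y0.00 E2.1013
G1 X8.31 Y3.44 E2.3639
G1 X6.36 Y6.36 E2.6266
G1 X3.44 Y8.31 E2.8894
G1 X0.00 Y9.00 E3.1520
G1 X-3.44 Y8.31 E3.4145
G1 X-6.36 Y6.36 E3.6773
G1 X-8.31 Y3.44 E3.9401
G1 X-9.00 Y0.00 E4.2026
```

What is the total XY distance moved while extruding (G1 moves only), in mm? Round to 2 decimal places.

56.16 mm

Sum the Euclidean lengths of each G1 segment: total = 56.16 mm.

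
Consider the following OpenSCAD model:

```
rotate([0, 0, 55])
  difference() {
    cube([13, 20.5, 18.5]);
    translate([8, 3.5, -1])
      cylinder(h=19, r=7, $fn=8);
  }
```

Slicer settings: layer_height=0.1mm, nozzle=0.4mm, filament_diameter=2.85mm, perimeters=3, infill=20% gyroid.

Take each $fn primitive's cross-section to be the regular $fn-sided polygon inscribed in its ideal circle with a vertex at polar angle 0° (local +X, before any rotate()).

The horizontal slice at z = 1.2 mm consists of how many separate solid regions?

At z = 1.2 mm: the cube is present — its section is the full 13×20.5 rectangle; the cylinder at (8, 3.5): section is a regular 8-gon, circumradius r=7; Taking the first minus the rest: starting from the 13×20.5 cube, the r=7 cylinder at (8, 3.5) partially overlaps it — only the 103.93 mm² overlap (of its 138.59 mm²) is removed, clipping the outline — 1 connected region; (rotated 55° about Z; rotation is an isometry so areas/perimeters/island counts are preserved). The result has 1 disconnected region.

1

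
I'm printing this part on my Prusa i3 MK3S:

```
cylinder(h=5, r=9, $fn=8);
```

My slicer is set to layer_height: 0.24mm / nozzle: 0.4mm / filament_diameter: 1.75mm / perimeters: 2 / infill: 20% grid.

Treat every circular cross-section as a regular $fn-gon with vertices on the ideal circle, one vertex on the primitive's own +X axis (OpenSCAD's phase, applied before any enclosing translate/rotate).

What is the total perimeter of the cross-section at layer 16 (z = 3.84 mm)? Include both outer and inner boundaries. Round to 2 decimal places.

At z = 3.84 mm: the r=9 cylinder gives a regular 8-gon of circumradius 9 (constant along its height) (perimeter = 2·8·9.000·sin(180°/8) = 55.11 mm). Overall, the cross-section is a single solid region. Total boundary length (outer) = 55.11 mm.

55.11 mm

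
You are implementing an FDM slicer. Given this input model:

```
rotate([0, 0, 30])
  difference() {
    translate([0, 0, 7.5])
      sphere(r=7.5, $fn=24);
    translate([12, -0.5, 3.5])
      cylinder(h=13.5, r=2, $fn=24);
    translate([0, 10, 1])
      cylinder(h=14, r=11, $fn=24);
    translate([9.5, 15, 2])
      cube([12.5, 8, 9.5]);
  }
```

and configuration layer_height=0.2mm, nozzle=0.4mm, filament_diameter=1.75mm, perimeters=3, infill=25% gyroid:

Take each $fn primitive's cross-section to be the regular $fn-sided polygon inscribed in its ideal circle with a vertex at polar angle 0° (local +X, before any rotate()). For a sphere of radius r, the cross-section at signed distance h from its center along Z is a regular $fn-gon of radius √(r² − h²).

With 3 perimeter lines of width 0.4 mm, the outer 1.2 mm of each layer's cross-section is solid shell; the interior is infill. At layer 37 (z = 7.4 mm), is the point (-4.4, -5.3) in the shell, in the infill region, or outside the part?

At z = 7.4 mm: the r=7.5 sphere slices to a regular 24-gon of circumradius 7.499 (√(r²−h²) with h=0.1 from center); the r=2 cylinder at (12, -0.5) gives a regular 24-gon of circumradius 2 (constant along its height); the cylinder at (0, 10): section is a regular 24-gon, circumradius r=11; the cube at (9.5, 15) is present — its section is the full 12.5×8 rectangle; Subtracting the remaining from the first: starting from the r=7.5 sphere, the r=2 cylinder at (12, -0.5) misses the remaining region (no effect); the r=11 cylinder at (0, 10) partially overlaps it — only the 87.89 mm² overlap (of its 375.81 mm²) is removed, clipping the outline; the 12.5×8 cube at (9.5, 15) misses the remaining region (no effect) — 1 connected region; (rotated 30° about Z; rotation is an isometry so areas/perimeters/island counts are preserved). Overall, the cross-section is a single solid region. Undo the 30° rotation: the query point maps to (-6.461, -2.390) in the un-rotated model frame. The nearest boundary edge runs (-6.49, -3.75)→(-7.24, -1.94); distance from the point to it = 0.55 mm. The point is inside the cross-section, 0.55 mm from the nearest boundary — within the 1.2 mm shell band (3 × 0.4).

shell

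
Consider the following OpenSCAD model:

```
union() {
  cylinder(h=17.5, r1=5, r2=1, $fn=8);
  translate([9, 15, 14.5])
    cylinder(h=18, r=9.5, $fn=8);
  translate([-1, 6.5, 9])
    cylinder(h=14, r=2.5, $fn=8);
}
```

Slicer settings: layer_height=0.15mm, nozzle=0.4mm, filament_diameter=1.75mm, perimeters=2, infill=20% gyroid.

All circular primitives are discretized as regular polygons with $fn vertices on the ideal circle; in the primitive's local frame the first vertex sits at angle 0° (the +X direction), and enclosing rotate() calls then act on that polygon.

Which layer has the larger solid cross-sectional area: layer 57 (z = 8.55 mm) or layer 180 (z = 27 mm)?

Layer 57 (z = 8.55): the cone (r1=5→r2=1) has section circumradius 3.046 here — a regular 8-gon (area = (8/2)·3.046²·sin(360°/8) = 26.24 mm²); the cylinder at (9, 15) does not reach this height (z outside [14.5, 32.5]); the cylinder at (-1, 6.5) does not reach this height (z outside [9, 23]); Taking the union: only the cone is present, so the union is just that shape — area = 26.24 mm². So its area = 26.24 mm². Layer 180 (z = 27): the cone does not reach this height (z outside [0, 17.5]); the r=9.5 cylinder at (9, 15) gives a regular 8-gon of circumradius 9.5 (constant along its height) (area = (8/2)·9.500²·sin(360°/8) = 255.27 mm²); the cylinder at (-1, 6.5) is not intersected at this z (z outside [9, 23]); Combining (union): only the r=9.5 cylinder at (9, 15) is present, so the union is just that shape — area = 255.27 mm². So its area = 255.27 mm². Layer 180 is larger (255.27 vs 26.24 mm²).

layer 180 (z = 27 mm)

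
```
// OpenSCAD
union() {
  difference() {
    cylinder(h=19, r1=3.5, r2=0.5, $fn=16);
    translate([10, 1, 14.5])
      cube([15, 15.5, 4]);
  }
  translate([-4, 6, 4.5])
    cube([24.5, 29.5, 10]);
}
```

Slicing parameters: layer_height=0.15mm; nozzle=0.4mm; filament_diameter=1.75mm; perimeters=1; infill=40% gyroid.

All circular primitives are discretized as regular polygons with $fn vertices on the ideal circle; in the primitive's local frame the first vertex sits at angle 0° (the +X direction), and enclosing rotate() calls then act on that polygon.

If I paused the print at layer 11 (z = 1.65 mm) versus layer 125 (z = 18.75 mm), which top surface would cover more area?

Layer 11 (z = 1.65): the cone: at t=0.087 of its height the radius interpolates to r₁+(r₂−r₁)t = 3.239, giving a regular 16-gon of that circumradius (area = (16/2)·3.239²·sin(360°/16) = 32.13 mm²); the cube at (10, 1) is absent (z outside [14.5, 18.5]); Subtracting the remaining from the first: none of the subtracted shapes is present at this height, so the cone is unchanged — area = 32.13 mm²; the cube at (-4, 6) is not intersected at this z (z outside [4.5, 14.5]); Merging all regions: only the result so far is present, so the union is just that shape — area = 32.13 mm². So its area = 32.13 mm². Layer 125 (z = 18.75): the cone: at t=0.987 of its height the radius interpolates to r₁+(r₂−r₁)t = 0.539, giving a regular 16-gon of that circumradius (area = (16/2)·0.539²·sin(360°/16) = 0.89 mm²); the cube at (10, 1) is not intersected at this z (z outside [14.5, 18.5]); After the difference (first − rest): none of the subtracted shapes is present at this height, so the cone is unchanged — area = 0.89 mm²; the cube at (-4, 6) does not reach this height (z outside [4.5, 14.5]); Merging all regions: only that combined region is present, so the union is just that shape — area = 0.89 mm². So its area = 0.89 mm². Layer 11 is larger (32.13 vs 0.89 mm²).

layer 11 (z = 1.65 mm)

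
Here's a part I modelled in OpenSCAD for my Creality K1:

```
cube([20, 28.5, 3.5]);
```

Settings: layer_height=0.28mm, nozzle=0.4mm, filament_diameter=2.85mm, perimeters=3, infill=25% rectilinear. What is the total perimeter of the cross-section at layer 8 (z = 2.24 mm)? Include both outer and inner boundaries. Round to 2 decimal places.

At z = 2.24 mm: the cube (footprint 20×28.5) is included at this height (perimeter 97.00 mm). Overall, the cross-section is a single solid region. Total boundary length (outer) = 97.00 mm.

97.00 mm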